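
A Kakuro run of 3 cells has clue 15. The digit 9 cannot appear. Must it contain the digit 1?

No

Counterexample: {2,5,8} sums to 15 under that restriction without using 1.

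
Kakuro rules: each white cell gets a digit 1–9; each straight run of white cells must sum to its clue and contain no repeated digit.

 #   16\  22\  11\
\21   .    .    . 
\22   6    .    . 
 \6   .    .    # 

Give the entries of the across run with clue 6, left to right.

1 5

R3C2 = 5: only digit in both the 6-across and 22-down candidate sets.
R2C2 = 9: the only remaining digit allowed by both the 22 across and the 22 down.
R2C3 = 22 − 15 = 7 completes the 22 across.
R3C1 = 6 − 5 = 1 completes the 6 across.
R1C1 = 16 − 7 = 9 completes the 16 down.
R1C2 = 22 − 14 = 8 completes the 22 down.
R1C3 = 21 − 17 = 4 completes the 21 across.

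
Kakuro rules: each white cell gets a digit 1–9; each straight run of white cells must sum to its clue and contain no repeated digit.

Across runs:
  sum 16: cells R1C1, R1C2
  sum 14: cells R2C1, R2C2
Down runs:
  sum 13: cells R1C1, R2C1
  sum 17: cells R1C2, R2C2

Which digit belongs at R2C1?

6

16 in 2 cells must be {7,9}; 17 in 2 cells must be {8,9}.
The 16 across and the 17 down share only 9, so R1C2 = 9.
R2C2 = 17 − 9 = 8 completes the 17 down.
R1C1 = 16 − 9 = 7 completes the 16 across.
R2C1 = 14 − 8 = 6 completes the 14 across.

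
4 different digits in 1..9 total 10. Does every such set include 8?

The only way to make 10 from 4 distinct digits is {1,2,3,4}, which does not contain 8.

No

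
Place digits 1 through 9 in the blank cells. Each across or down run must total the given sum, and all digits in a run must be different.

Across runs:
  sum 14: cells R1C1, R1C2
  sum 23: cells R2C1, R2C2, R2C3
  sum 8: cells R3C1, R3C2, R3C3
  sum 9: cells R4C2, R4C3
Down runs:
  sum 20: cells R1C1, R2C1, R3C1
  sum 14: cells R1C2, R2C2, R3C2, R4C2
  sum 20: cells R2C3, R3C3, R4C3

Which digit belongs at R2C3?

9

23 in 3 cells must be {6,8,9}.
Nothing is forced directly, so branch on R2C2, whose candidates are 6 or 8. If R2C2 = 8: then R1C2 would have to be in {5,6,8,9} for the 14 across but in {1,2,3} for the 14 down — contradiction. So R2C2 = 6.
Given what's placed, R1C2 must be 5 to fit the 14 across and 14 down.
R1C1 = 14 − 5 = 9 completes the 14 across.
R2C1 = 8: the only remaining digit allowed by both the 23 across and the 20 down.
R2C3 = 23 − 14 = 9 completes the 23 across.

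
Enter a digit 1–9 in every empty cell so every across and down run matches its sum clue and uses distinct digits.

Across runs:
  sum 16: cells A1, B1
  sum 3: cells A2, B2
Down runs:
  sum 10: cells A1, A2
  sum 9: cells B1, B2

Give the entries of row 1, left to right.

16 in 2 cells must be {7,9}; 3 in 2 cells must be {1,2}.
The 16 across and the 9 down share only 7, so B1 = 7.
B2 = 9 − 7 = 2 completes the 9 down.
A1 = 16 − 7 = 9 completes the 16 across.
A2 = 3 − 2 = 1 completes the 3 across.

9, 7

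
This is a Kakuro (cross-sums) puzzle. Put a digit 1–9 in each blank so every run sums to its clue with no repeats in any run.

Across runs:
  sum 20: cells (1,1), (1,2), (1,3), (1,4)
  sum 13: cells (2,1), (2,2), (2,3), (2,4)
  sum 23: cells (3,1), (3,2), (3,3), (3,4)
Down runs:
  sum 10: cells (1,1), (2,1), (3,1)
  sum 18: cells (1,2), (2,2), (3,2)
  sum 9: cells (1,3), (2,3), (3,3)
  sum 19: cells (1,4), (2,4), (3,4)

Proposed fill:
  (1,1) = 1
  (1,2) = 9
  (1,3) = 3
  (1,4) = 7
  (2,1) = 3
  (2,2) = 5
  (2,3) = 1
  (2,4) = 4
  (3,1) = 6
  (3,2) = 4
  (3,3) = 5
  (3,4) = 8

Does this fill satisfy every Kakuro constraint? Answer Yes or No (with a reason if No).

Across: 1+9+3+7=20; 3+5+1+4=13; 6+4+5+8=23. Down: 1+3+6=10; 9+5+4=18; 3+1+5=9; 7+4+8=19. No digit repeats within any run.

Yes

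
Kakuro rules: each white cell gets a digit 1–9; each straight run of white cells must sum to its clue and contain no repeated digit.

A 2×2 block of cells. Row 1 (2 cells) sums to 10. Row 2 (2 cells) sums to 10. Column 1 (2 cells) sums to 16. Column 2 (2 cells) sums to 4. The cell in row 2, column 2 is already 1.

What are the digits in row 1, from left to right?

16 in 2 cells must be {7,9}; 4 in 2 cells must be {1,3}.
(1,2) = 4 − 1 = 3 completes the 4 down.
(2,1) = 10 − 1 = 9 completes the 10 across.
(1,1) = 10 − 3 = 7 completes the 10 across.

7 3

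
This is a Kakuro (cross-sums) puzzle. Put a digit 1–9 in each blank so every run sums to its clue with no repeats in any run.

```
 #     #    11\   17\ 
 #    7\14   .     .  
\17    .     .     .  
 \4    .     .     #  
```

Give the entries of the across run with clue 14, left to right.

6 8

4 in 2 cells must be {1,3}; 17 in 2 cells must be {8,9}.
Nothing is forced directly, so branch on R1C3, whose candidates are 8 or 9. If R1C3 = 9: that forces R1C2 = 5, R2C3 = 8, after which R3C2 would have to be in {1,3} for the 4 across but in {2,4} for the 11 down — contradiction. So R1C3 = 8.
R1C2 = 14 − 8 = 6 completes the 14 across.
R2C3 = 17 − 8 = 9 completes the 17 down.
No cell is forced outright now. R3C1 can only be 1 or 3 (the digits allowed by both its 4 across and its 7 down). If R3C1 = 3: then R2C1 would have to be in {1,2,3,5,6,7} for the 17 across but in {4} for the 7 down — contradiction. So R3C1 = 1.
R2C1 = 7 − 1 = 6 completes the 7 down.
R2C2 = 17 − 15 = 2 completes the 17 across.
R3C2 = 4 − 1 = 3 completes the 4 across.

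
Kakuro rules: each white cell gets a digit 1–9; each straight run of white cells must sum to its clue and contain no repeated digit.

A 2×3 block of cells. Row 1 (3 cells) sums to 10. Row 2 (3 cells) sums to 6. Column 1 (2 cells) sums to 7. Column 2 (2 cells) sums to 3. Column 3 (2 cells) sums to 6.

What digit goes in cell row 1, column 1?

4

6 in 3 cells must be {1,2,3}; 3 in 2 cells must be {1,2}.
Nothing is forced directly, so branch on (1,2), whose candidates are 1 or 2. If (1,2) = 2: that forces (2,2) = 1, (2,3) = 2, after which (1,3) would have to be in {1,3,5,7} for the 10 across but in {4} for the 6 down — contradiction. So (1,2) = 1.
(2,2) = 3 − 1 = 2 completes the 3 down.
Given what's placed, (2,3) must be 1 to fit the 6 across and 6 down.
(1,3) = 6 − 1 = 5 completes the 6 down.
(2,1) = 6 − 3 = 3 completes the 6 across.
(1,1) = 10 − 6 = 4 completes the 10 across.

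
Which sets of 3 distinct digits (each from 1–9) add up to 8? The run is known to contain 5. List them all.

{1,2,5}

3 distinct digits from 1–9 sum between 6 and 24.
Keeping only sets containing 5.
Only one set works: {1,2,5}.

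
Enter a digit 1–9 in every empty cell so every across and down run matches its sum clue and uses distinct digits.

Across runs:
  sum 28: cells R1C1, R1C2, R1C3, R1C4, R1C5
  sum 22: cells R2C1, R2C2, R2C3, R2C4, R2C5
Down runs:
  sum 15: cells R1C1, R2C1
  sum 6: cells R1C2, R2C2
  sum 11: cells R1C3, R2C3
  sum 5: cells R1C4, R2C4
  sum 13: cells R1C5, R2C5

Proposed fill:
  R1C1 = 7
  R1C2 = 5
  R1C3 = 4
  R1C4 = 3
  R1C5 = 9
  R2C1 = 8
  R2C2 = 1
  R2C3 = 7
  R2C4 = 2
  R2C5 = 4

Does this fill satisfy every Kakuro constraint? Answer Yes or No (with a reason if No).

Yes

Across: 7+5+4+3+9=28; 8+1+7+2+4=22. Down: 7+8=15; 5+1=6; 4+7=11; 3+2=5; 9+4=13. No digit repeats within any run.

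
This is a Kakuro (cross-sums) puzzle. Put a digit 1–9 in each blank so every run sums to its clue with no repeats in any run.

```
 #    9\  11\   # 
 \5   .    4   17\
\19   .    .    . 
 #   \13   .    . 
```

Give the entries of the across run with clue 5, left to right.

17 in 2 cells must be {8,9}.
R1C1 = 5 − 4 = 1 completes the 5 across.
R2C1 = 9 − 1 = 8 completes the 9 down.
Given what's placed, R2C3 must be 9 to fit the 19 across and 17 down.
R3C3 = 17 − 9 = 8 completes the 17 down.
R2C2 = 19 − 17 = 2 completes the 19 across.
R3C2 = 13 − 8 = 5 completes the 13 across.

1 4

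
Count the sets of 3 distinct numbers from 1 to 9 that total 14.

3 distinct digits from 1–9 sum between 6 and 24.

8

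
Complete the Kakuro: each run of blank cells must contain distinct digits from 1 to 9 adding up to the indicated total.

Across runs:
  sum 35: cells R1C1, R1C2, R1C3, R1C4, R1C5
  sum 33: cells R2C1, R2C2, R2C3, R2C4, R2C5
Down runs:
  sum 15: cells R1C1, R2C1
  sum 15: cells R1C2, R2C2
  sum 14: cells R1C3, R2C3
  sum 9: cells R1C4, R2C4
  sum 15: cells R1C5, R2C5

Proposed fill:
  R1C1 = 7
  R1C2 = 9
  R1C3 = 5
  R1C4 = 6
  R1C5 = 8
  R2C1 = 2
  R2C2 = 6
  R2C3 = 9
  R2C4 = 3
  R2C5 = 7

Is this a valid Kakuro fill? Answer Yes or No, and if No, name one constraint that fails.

No — the across run R2C1–R2C5 sums to 27, not 33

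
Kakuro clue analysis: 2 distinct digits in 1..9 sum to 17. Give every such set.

2 distinct digits from 1–9 sum between 3 and 17.
Only one set works: {8,9}.

{8,9}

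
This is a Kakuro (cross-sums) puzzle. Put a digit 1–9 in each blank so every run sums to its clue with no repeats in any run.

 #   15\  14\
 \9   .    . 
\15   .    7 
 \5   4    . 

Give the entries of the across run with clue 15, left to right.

R2C1 = 15 − 7 = 8 completes the 15 across.
R3C2 = 5 − 4 = 1 completes the 5 across.
R1C1 = 15 − 12 = 3 completes the 15 down.
R1C2 = 9 − 3 = 6 completes the 9 across.

8 7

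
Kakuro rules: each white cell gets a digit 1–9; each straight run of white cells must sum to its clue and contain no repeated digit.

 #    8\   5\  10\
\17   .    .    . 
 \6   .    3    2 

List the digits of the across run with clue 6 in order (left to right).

1 3 2

6 in 3 cells must be {1,2,3}.
R1C2 = 5 − 3 = 2 completes the 5 down.
R1C3 = 10 − 2 = 8 completes the 10 down.
R2C1 = 6 − 5 = 1 completes the 6 across.
R1C1 = 17 − 10 = 7 completes the 17 across.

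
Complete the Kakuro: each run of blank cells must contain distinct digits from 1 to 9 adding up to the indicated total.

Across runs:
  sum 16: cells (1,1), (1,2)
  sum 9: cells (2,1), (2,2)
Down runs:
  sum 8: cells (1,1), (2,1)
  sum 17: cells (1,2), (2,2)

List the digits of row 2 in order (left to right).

16 in 2 cells must be {7,9}; 17 in 2 cells must be {8,9}.
The 16 across and the 8 down share only 7, so (1,1) = 7.
(1,2) = 16 − 7 = 9 completes the 16 across.
(2,1) = 8 − 7 = 1 completes the 8 down.
(2,2) = 9 − 1 = 8 completes the 9 across.

1 8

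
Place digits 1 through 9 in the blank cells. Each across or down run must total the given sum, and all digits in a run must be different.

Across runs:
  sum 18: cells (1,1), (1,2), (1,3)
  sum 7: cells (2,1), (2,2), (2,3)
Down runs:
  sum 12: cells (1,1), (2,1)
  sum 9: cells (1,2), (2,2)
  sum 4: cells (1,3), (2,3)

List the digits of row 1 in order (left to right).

8 7 3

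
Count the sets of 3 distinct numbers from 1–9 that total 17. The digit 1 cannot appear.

3 distinct digits from 1–9 sum between 6 and 24.
Dropping sets that contain 1.
Enumerating: {2,6,9}, {2,7,8}, {3,5,9}, {3,6,8}, {4,5,8}, {4,6,7}.

6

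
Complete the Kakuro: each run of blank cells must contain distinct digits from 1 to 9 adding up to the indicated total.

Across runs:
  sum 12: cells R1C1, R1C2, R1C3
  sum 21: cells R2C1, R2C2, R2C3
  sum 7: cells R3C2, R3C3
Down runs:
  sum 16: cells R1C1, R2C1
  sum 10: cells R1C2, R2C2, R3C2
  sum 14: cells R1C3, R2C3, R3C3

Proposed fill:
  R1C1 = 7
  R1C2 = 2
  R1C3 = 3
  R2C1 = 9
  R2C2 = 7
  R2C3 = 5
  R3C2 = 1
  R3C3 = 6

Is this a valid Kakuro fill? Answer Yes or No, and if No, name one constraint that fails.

Across: 7+2+3=12; 9+7+5=21; 1+6=7. Down: 7+9=16; 2+7+1=10; 3+5+6=14. No digit repeats within any run.

Yes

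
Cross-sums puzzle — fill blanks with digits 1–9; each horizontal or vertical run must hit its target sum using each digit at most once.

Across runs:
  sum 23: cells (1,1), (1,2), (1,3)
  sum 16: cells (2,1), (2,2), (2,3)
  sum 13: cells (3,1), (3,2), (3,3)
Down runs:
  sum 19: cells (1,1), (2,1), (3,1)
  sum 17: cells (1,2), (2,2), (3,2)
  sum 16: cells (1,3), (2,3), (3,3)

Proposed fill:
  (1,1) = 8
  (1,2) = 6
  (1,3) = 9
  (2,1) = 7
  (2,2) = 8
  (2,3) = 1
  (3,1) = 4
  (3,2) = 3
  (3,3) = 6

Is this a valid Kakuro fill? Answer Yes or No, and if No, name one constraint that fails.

Across: 8+6+9=23; 7+8+1=16; 4+3+6=13. Down: 8+7+4=19; 6+8+3=17; 9+1+6=16. No digit repeats within any run.

Yes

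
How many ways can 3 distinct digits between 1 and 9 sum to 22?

3 distinct digits from 1–9 sum between 6 and 24.
Enumerating: {5,8,9}, {6,7,9}.

2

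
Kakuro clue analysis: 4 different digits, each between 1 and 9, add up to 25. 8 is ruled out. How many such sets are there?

4 distinct digits from 1–9 sum between 10 and 30.
Dropping sets that contain 8.
Enumerating: {3,6,7,9}, {4,5,7,9}.

2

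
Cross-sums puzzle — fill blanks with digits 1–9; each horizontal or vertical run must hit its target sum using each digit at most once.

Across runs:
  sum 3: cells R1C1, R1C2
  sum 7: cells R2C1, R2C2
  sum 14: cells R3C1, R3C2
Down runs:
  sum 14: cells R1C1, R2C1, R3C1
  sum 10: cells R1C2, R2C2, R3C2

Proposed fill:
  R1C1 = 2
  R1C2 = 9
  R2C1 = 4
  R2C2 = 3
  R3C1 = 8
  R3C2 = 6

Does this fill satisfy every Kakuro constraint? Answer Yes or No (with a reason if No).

No — the down run R1C2–R3C2 sums to 18, not 10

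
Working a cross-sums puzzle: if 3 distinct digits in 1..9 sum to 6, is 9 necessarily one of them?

No

The only way to make 6 from 3 distinct digits is {1,2,3}, which does not contain 9.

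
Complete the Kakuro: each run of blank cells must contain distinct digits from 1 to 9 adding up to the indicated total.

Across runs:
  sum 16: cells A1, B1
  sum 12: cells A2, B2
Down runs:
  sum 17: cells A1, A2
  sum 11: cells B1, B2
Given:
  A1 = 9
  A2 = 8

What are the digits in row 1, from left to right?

9, 7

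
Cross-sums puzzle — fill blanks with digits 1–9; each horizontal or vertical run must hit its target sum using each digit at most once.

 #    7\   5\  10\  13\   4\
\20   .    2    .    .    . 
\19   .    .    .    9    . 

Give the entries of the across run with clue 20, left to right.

5, 2, 6, 4, 3

4 in 2 cells must be {1,3}.
R1C4 = 13 − 9 = 4 completes the 13 down.
R2C2 = 5 − 2 = 3 completes the 5 down.
R2C5 = 1: the only remaining digit allowed by both the 19 across and the 4 down.
R1C5 = 4 − 1 = 3 completes the 4 down.
Given what's placed, R1C3 must be 6 to fit the 20 across and 10 down.
R2C3 = 10 − 6 = 4 completes the 10 down.
R1C1 = 20 − 15 = 5 completes the 20 across.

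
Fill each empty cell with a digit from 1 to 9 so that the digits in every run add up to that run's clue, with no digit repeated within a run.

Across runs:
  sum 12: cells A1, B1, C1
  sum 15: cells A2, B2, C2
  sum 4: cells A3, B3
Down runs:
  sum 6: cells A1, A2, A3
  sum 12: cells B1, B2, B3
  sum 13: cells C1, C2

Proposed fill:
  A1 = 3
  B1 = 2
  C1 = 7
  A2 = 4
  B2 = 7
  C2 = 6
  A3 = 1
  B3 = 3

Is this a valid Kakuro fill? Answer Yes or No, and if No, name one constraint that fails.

No — the down run A1–A3 sums to 8, not 6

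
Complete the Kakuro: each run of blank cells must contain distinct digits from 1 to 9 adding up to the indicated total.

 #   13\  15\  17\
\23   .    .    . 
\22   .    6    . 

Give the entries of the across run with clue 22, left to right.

7 6 9

23 in 3 cells must be {6,8,9}; 17 in 2 cells must be {8,9}.
R1C2 = 15 − 6 = 9 completes the 15 down.
Given what's placed, R1C3 must be 8 to fit the 23 across and 17 down.
R2C3 = 17 − 8 = 9 completes the 17 down.
R1C1 = 23 − 17 = 6 completes the 23 across.
R2C1 = 22 − 15 = 7 completes the 22 across.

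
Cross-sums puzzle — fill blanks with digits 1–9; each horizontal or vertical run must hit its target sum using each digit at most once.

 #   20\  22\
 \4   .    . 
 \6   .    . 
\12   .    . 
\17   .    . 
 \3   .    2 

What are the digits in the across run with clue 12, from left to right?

4 in 2 cells must be {1,3}; 17 in 2 cells must be {8,9}; 3 in 2 cells must be {1,2}.
R5C1 = 3 − 2 = 1 completes the 3 across.
R1C1 = 3: the only remaining digit allowed by both the 4 across and the 20 down.
R1C2 = 4 − 3 = 1 completes the 4 across.
Nothing is forced directly, so branch on R2C2, whose candidates are 4 or 5. If R2C2 = 5: then R2C1 would have to be in {1} for the 6 across but in {2,4,5,6,7,8,9} for the 20 down — contradiction. So R2C2 = 4.
R2C1 = 6 − 4 = 2 completes the 6 across.
Nothing is forced directly, so branch on R4C1, whose candidates are 8 or 9. If R4C1 = 8: then R3C1 would have to be in {3,4,5,7,8,9} for the 12 across but in {6} for the 20 down — contradiction. So R4C1 = 9.
R3C1 = 20 − 15 = 5 completes the 20 down.
R3C2 = 12 − 5 = 7 completes the 12 across.

5, 7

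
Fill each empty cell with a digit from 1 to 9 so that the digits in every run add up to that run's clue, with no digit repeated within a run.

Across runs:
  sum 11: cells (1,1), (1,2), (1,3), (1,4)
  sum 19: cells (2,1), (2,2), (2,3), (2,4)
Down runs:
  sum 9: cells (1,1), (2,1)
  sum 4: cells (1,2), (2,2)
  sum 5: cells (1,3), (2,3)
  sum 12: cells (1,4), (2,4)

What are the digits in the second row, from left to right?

11 in 4 cells must be {1,2,3,5}; 4 in 2 cells must be {1,3}.
Nothing is forced directly, so branch on (1,4), whose candidates are 3 or 5. If (1,4) = 3: that forces (1,2) = 1, (1,3) = 2, (2,2) = 3, after which (2,3) would have to be in {1,2,4,5,6,7,8,9} for the 19 across but in {3} for the 5 down — contradiction. So (1,4) = 5.
(2,4) = 12 − 5 = 7 completes the 12 down.
Nothing is forced directly, so branch on (1,1), whose candidates are 1 or 2 or 3. If (1,1) = 2: then (2,1) would have to be in {1,2,3,4,5,6,8,9} for the 19 across but in {7} for the 9 down — contradiction. If (1,1) = 3: that forces (1,2) = 1, (1,3) = 2, (2,1) = 6, after which (2,2) would have to be in {1,2,4,5} for the 19 across but in {3} for the 4 down — contradiction. So (1,1) = 1.
(1,2) = 3: the only remaining digit allowed by both the 11 across and the 4 down.
(1,3) = 11 − 9 = 2 completes the 11 across.
(2,1) = 9 − 1 = 8 completes the 9 down.
(2,2) = 4 − 3 = 1 completes the 4 down.
(2,3) = 19 − 16 = 3 completes the 19 across.

8 1 3 7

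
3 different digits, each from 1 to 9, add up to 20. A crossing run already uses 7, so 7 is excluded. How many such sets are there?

2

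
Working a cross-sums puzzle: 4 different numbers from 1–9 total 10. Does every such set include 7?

The only way to make 10 from 4 distinct digits is {1,2,3,4}, which does not contain 7.

No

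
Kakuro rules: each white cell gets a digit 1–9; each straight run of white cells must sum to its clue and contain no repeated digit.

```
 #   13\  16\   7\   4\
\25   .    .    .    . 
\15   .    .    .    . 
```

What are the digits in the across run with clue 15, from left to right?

16 in 2 cells must be {7,9}; 4 in 2 cells must be {1,3}.
Nothing is forced directly, so branch on R1C4, whose candidates are 1 or 3. If R1C4 = 1: then R1C3 would have to be in {7,8,9} for the 25 across but in {1,2,3,4,5,6} for the 7 down — contradiction. So R1C4 = 3.
R2C4 = 4 − 3 = 1 completes the 4 down.
Nothing is forced directly, so branch on R1C3, whose candidates are 5 or 6. If R1C3 = 6: then R2C3 would have to be in {2,3,4,5,6,7,8,9} for the 15 across but in {1} for the 7 down — contradiction. So R1C3 = 5.
R1C2 = 9: the only remaining digit allowed by both the 25 across and the 16 down.
R2C2 = 16 − 9 = 7 completes the 16 down.
R2C3 = 7 − 5 = 2 completes the 7 down.
R1C1 = 25 − 17 = 8 completes the 25 across.
R2C1 = 15 − 10 = 5 completes the 15 across.

5, 7, 2, 1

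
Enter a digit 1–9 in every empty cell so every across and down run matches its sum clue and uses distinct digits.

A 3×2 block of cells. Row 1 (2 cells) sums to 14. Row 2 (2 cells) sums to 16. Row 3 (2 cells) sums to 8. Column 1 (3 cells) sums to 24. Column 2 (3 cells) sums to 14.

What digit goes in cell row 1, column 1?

16 in 2 cells must be {7,9}; 24 in 3 cells must be {7,8,9}.
The 8 across and the 24 down share only 7, so (3,1) = 7.
(3,2) = 8 − 7 = 1 completes the 8 across.
Given what's placed, (2,1) must be 9 to fit the 16 across and 24 down.
(2,2) = 16 − 9 = 7 completes the 16 across.
(1,1) = 24 − 16 = 8 completes the 24 down.
(1,2) = 14 − 8 = 6 completes the 14 across.

8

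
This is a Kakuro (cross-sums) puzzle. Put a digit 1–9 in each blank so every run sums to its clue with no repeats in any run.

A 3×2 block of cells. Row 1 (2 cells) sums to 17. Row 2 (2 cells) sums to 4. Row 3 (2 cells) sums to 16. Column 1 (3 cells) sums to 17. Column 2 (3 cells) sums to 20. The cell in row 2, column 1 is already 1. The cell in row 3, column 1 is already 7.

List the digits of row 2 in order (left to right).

17 in 2 cells must be {8,9}; 4 in 2 cells must be {1,3}; 16 in 2 cells must be {7,9}.
(1,1) = 17 − 8 = 9 completes the 17 down.
(1,2) = 17 − 9 = 8 completes the 17 across.
(2,2) = 4 − 1 = 3 completes the 4 across.
(3,2) = 16 − 7 = 9 completes the 16 across.

1 3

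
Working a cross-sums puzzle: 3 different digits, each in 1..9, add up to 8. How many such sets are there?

2

3 distinct digits from 1–9 sum between 6 and 24.
Enumerating: {1,2,5}, {1,3,4}.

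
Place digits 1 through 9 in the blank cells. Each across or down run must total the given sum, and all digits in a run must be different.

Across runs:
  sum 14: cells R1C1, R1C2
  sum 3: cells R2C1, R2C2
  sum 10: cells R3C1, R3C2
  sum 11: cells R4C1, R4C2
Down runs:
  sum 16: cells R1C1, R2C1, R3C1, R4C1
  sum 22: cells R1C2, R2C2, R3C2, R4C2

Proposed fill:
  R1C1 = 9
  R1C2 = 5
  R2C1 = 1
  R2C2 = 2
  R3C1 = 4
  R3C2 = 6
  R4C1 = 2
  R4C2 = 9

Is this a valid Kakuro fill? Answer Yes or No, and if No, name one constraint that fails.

Across: 9+5=14; 1+2=3; 4+6=10; 2+9=11. Down: 9+1+4+2=16; 5+2+6+9=22. No digit repeats within any run.

Yes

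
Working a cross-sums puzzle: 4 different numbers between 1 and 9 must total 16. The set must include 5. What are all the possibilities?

{1,2,5,8}; {1,3,5,7}; {1,4,5,6}; {2,3,5,6}

4 distinct digits from 1–9 sum between 10 and 30.
Keeping only sets containing 5.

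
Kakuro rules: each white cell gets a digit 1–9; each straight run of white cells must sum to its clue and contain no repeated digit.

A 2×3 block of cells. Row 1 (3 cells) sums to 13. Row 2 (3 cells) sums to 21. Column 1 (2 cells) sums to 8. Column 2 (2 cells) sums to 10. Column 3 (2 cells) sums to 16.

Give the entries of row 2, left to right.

5 9 7

16 in 2 cells must be {7,9}.
Nothing is forced directly, so branch on (2,1), whose candidates are 5 or 6 or 7. If (2,1) = 6: that forces (1,1) = 2, (1,3) = 7, after which (2,3) would have to be in {7,8} for the 21 across but in {9} for the 16 down — contradiction. If (2,1) = 7: that forces (1,1) = 1, (2,3) = 9, (1,3) = 7, after which (2,2) would have to be in {5} for the 21 across but in {1,2,3,4,6,7,8,9} for the 10 down — contradiction. So (2,1) = 5.
(1,1) = 8 − 5 = 3 completes the 8 down.
Given what's placed, (1,3) must be 9 to fit the 13 across and 16 down.
(2,3) = 16 − 9 = 7 completes the 16 down.
(1,2) = 13 − 12 = 1 completes the 13 across.
(2,2) = 21 − 12 = 9 completes the 21 across.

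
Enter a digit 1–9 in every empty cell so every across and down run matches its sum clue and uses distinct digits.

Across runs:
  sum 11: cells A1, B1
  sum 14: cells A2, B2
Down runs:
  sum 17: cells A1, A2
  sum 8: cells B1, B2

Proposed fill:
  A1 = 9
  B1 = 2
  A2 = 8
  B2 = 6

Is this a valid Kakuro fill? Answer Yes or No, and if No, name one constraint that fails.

Across: 9+2=11; 8+6=14. Down: 9+8=17; 2+6=8. No digit repeats within any run.

Yes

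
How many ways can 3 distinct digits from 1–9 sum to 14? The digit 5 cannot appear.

5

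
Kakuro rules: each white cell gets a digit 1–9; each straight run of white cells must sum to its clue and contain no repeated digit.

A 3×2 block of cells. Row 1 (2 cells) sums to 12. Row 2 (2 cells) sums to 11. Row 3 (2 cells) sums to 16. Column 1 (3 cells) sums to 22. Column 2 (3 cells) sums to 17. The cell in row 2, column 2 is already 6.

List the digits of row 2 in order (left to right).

16 in 2 cells must be {7,9}.
(2,1) = 11 − 6 = 5 completes the 11 across.
Given what's placed, (3,1) must be 9 to fit the 16 across and 22 down.
(3,2) = 16 − 9 = 7 completes the 16 across.
(1,1) = 22 − 14 = 8 completes the 22 down.
(1,2) = 12 − 8 = 4 completes the 12 across.

5 6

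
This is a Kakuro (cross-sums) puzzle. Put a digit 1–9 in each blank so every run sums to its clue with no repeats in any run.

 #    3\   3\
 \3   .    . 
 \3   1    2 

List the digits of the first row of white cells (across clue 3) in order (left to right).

3 in 2 cells must be {1,2}.
R1C1 = 3 − 1 = 2 completes the 3 down.
R1C2 = 3 − 2 = 1 completes the 3 across.

2 1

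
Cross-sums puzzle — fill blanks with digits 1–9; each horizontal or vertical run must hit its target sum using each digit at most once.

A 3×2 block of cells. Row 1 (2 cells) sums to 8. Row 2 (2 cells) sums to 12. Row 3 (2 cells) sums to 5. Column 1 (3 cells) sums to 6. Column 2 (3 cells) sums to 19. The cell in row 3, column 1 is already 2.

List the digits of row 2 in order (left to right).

6 in 3 cells must be {1,2,3}.
Given what's placed, (2,1) must be 3 to fit the 12 across and 6 down.
(2,2) = 12 − 3 = 9 completes the 12 across.
(3,2) = 5 − 2 = 3 completes the 5 across.
(1,1) = 6 − 5 = 1 completes the 6 down.
(1,2) = 8 − 1 = 7 completes the 8 across.

3, 9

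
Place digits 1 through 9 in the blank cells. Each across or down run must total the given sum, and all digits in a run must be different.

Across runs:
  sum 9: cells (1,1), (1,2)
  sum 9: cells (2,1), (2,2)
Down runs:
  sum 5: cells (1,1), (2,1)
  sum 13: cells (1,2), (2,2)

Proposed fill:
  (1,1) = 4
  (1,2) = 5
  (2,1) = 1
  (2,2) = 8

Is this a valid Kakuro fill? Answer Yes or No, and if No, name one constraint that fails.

Yes

Across: 4+5=9; 1+8=9. Down: 4+1=5; 5+8=13. No digit repeats within any run.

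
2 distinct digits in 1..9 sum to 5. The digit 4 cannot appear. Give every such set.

{2,3}

2 distinct digits from 1–9 sum between 3 and 17.
Dropping sets that contain 4.
Only one set works: {2,3}.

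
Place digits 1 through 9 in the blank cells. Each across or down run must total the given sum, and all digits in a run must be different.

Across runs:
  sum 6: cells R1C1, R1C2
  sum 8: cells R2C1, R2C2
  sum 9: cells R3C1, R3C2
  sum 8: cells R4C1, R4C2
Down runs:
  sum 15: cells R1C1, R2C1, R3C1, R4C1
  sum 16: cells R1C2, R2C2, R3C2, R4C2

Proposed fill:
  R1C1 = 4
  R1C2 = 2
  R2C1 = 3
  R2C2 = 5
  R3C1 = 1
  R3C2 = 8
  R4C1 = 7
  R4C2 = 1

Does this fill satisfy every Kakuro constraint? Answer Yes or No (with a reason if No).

Yes

Across: 4+2=6; 3+5=8; 1+8=9; 7+1=8. Down: 4+3+1+7=15; 2+5+8+1=16. No digit repeats within any run.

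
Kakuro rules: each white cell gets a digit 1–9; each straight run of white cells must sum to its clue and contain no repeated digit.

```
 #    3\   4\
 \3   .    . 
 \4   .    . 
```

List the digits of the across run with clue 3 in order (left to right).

2 1

3 in 2 cells must be {1,2}; 4 in 2 cells must be {1,3}.
The 3 across and the 4 down share only 1, so R1C2 = 1.
The 4 across and the 3 down share only 1, so R2C1 = 1.
R2C2 = 4 − 1 = 3 completes the 4 across.
R1C1 = 3 − 1 = 2 completes the 3 across.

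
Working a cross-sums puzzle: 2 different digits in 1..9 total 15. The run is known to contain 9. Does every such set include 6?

The only way to make 15 from 2 distinct digits under that restriction is {6,9}, which contains 6.

Yes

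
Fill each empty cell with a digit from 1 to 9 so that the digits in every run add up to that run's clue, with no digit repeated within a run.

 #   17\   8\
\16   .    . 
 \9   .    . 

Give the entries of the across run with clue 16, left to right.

16 in 2 cells must be {7,9}; 17 in 2 cells must be {8,9}.
The 16 across and the 17 down share only 9, so R1C1 = 9.
R1C2 = 16 − 9 = 7 completes the 16 across.
R2C1 = 17 − 9 = 8 completes the 17 down.
R2C2 = 9 − 8 = 1 completes the 9 across.

9 7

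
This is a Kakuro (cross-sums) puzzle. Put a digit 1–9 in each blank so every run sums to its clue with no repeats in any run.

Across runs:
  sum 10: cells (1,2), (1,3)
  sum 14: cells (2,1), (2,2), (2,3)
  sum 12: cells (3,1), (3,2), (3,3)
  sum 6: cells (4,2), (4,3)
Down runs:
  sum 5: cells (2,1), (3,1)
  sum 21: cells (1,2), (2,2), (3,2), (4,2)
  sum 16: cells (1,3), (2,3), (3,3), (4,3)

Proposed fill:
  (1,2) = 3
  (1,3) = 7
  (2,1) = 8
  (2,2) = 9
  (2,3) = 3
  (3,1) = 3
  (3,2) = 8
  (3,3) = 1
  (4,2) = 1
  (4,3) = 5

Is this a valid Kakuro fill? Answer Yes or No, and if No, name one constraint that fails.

No — the down run (2,1)–(3,1) sums to 11, not 5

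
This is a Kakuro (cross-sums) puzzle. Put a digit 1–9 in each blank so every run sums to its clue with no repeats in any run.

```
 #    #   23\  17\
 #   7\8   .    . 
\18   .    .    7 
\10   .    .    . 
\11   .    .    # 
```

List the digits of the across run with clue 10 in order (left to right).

1 5 4

7 in 3 cells must be {1,2,4}.
R2C1 = 2: the only remaining digit allowed by both the 18 across and the 7 down.
R2C2 = 18 − 9 = 9 completes the 18 across.
R4C1 = 4: the only remaining digit allowed by both the 11 across and the 7 down.
R4C2 = 11 − 4 = 7 completes the 11 across.
R3C1 = 7 − 6 = 1 completes the 7 down.
No cell is forced outright now. R3C3 can only be 2 or 4 or 6 (the digits allowed by both its 10 across and its 17 down). If R3C3 = 2: then R1C3 would have to be in {1,2,3,5,6,7} for the 8 across but in {8} for the 17 down — contradiction. If R3C3 = 6: then R1C3 would have to be in {1,2,3,5,6,7} for the 8 across but in {4} for the 17 down — contradiction. So R3C3 = 4.
R1C3 = 17 − 11 = 6 completes the 17 down.
R3C2 = 10 − 5 = 5 completes the 10 across.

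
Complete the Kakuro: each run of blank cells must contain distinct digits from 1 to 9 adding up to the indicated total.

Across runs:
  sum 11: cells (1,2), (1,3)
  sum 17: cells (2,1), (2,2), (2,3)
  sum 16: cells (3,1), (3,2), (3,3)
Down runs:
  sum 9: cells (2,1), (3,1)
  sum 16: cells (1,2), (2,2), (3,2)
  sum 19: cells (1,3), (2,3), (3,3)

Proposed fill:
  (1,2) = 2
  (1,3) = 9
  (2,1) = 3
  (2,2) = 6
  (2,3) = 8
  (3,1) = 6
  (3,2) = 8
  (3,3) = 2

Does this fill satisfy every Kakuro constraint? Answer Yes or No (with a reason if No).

Yes

Across: 2+9=11; 3+6+8=17; 6+8+2=16. Down: 3+6=9; 2+6+8=16; 9+8+2=19. No digit repeats within any run.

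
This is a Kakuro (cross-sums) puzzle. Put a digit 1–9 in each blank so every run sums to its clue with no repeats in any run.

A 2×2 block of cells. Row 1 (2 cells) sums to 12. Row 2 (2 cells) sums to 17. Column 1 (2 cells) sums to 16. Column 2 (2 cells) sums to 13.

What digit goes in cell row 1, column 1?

7

17 in 2 cells must be {8,9}; 16 in 2 cells must be {7,9}.
The 17 across and the 16 down share only 9, so (2,1) = 9.
(2,2) = 17 − 9 = 8 completes the 17 across.
(1,1) = 16 − 9 = 7 completes the 16 down.
(1,2) = 12 − 7 = 5 completes the 12 across.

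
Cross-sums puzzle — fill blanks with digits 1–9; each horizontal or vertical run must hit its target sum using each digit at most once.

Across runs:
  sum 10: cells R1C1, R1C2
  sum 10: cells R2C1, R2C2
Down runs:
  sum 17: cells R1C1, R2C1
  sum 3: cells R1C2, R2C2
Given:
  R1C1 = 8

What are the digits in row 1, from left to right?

8 2

17 in 2 cells must be {8,9}; 3 in 2 cells must be {1,2}.
R1C2 = 10 − 8 = 2 completes the 10 across.
R2C1 = 17 − 8 = 9 completes the 17 down.
R2C2 = 10 − 9 = 1 completes the 10 across.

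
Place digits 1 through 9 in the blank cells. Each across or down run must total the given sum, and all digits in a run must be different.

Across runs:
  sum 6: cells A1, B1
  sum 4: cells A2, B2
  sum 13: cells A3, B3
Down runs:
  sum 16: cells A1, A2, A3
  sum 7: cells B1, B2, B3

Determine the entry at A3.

4 in 2 cells must be {1,3}; 7 in 3 cells must be {1,2,4}.
The 4 across and the 7 down share only 1, so B2 = 1.
Given what's placed, B3 must be 4 to fit the 13 across and 7 down.
B1 = 7 − 5 = 2 completes the 7 down.
A2 = 4 − 1 = 3 completes the 4 across.
A3 = 13 − 4 = 9 completes the 13 across.
A1 = 6 − 2 = 4 completes the 6 across.

9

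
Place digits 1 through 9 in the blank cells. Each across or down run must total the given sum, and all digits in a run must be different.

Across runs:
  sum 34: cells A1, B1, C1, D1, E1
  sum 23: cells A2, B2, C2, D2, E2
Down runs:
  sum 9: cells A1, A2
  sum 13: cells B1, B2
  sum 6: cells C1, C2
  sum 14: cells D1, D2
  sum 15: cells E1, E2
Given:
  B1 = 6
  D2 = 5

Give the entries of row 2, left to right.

34 in 5 cells must be {4,6,7,8,9}.
Given what's placed, C1 must be 4 to fit the 34 across and 6 down.
D1 = 14 − 5 = 9 completes the 14 down.
B2 = 13 − 6 = 7 completes the 13 down.
C2 = 6 − 4 = 2 completes the 6 down.
Nothing is forced directly, so branch on E2, whose candidates are 6 or 8. If E2 = 6: then E1 would have to be in {7,8} for the 34 across but in {9} for the 15 down — contradiction. So E2 = 8.
E1 = 15 − 8 = 7 completes the 15 down.
A2 = 23 − 22 = 1 completes the 23 across.

1, 7, 2, 5, 8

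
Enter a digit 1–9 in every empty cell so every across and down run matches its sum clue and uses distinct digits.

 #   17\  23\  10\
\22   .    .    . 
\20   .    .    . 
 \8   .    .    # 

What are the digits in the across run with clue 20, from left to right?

9 8 3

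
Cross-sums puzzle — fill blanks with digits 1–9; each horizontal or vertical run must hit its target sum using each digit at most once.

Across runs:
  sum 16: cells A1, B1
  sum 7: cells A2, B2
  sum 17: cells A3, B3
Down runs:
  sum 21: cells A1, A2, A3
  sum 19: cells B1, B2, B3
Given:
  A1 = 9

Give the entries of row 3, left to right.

8 9

16 in 2 cells must be {7,9}; 17 in 2 cells must be {8,9}.
B1 = 16 − 9 = 7 completes the 16 across.
Given what's placed, A3 must be 8 to fit the 17 across and 21 down.
B3 = 17 − 8 = 9 completes the 17 across.
A2 = 21 − 17 = 4 completes the 21 down.
B2 = 7 − 4 = 3 completes the 7 across.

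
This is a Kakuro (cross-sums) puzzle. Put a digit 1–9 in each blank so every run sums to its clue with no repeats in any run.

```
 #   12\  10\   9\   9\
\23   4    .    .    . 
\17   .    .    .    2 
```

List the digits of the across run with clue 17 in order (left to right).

8 1 6 2

R1C4 = 9 − 2 = 7 completes the 9 down.
R2C1 = 12 − 4 = 8 completes the 12 down.
R1C3 = 3: the only remaining digit allowed by both the 23 across and the 9 down.
R2C3 = 9 − 3 = 6 completes the 9 down.
R1C2 = 23 − 14 = 9 completes the 23 across.
R2C2 = 17 − 16 = 1 completes the 17 across.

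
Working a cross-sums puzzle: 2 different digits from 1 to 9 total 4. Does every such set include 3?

Yes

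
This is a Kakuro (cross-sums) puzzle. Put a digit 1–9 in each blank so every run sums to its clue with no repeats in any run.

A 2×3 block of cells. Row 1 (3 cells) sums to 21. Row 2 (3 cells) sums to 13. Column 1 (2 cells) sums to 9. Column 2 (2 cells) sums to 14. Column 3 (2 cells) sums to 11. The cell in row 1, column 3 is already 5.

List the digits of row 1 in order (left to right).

7 9 5

Given what's placed, (1,1) must be 7 to fit the 21 across and 9 down.
(1,2) = 21 − 12 = 9 completes the 21 across.
(2,1) = 9 − 7 = 2 completes the 9 down.
(2,2) = 14 − 9 = 5 completes the 14 down.
(2,3) = 13 − 7 = 6 completes the 13 across.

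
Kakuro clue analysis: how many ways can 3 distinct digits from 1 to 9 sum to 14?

3 distinct digits from 1–9 sum between 6 and 24.

8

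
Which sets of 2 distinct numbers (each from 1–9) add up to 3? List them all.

2 distinct digits from 1–9 sum between 3 and 17.
Only one set works: {1,2}.

{1,2}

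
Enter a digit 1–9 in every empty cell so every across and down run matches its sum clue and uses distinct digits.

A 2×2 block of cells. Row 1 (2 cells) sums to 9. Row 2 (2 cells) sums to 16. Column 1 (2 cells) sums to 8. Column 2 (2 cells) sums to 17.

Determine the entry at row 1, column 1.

16 in 2 cells must be {7,9}; 17 in 2 cells must be {8,9}.
The 9 across and the 17 down share only 8, so (1,2) = 8.
The 16 across and the 8 down share only 7, so (2,1) = 7.
(2,2) = 16 − 7 = 9 completes the 16 across.
(1,1) = 9 − 8 = 1 completes the 9 across.

1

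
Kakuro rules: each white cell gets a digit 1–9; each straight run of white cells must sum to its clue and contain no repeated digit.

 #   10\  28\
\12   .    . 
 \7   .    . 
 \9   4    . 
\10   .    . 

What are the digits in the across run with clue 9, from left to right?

4 5

10 in 4 cells must be {1,2,3,4}.
Given what's placed, R1C1 must be 3 to fit the 12 across and 10 down.
R1C2 = 12 − 3 = 9 completes the 12 across.
R3C2 = 9 − 4 = 5 completes the 9 across.
R2C2 = 6: the only remaining digit allowed by both the 7 across and the 28 down.
R4C2 = 28 − 20 = 8 completes the 28 down.
R2C1 = 7 − 6 = 1 completes the 7 across.
R4C1 = 10 − 8 = 2 completes the 10 across.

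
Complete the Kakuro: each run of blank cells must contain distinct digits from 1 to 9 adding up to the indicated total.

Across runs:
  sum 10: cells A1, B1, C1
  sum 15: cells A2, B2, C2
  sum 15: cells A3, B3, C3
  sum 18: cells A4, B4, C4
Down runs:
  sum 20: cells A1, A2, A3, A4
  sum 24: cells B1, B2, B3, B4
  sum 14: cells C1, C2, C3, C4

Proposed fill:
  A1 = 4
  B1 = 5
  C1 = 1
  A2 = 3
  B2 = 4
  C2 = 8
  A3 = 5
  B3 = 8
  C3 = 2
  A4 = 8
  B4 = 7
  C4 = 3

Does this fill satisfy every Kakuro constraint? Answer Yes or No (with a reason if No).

Across: 4+5+1=10; 3+4+8=15; 5+8+2=15; 8+7+3=18. Down: 4+3+5+8=20; 5+4+8+7=24; 1+8+2+3=14. No digit repeats within any run.

Yes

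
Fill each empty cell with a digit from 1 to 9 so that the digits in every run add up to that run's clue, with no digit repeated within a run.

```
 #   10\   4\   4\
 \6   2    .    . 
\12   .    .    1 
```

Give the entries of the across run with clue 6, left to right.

2 1 3

6 in 3 cells must be {1,2,3}; 4 in 2 cells must be {1,3}.
R1C3 = 4 − 1 = 3 completes the 4 down.
R2C1 = 10 − 2 = 8 completes the 10 down.
R2C2 = 12 − 9 = 3 completes the 12 across.
R1C2 = 6 − 5 = 1 completes the 6 across.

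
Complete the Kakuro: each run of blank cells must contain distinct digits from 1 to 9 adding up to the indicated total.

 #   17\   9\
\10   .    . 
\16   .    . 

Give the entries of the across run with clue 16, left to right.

16 in 2 cells must be {7,9}; 17 in 2 cells must be {8,9}.
The 16 across and the 17 down share only 9, so R2C1 = 9.
R2C2 = 16 − 9 = 7 completes the 16 across.
R1C1 = 17 − 9 = 8 completes the 17 down.
R1C2 = 10 − 8 = 2 completes the 10 across.

9 7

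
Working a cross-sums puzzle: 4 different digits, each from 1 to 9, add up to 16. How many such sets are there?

8

4 distinct digits from 1–9 sum between 10 and 30.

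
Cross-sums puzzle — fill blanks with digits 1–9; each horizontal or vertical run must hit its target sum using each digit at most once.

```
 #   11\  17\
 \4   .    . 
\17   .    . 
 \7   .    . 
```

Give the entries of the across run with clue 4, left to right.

1 3

4 in 2 cells must be {1,3}; 17 in 2 cells must be {8,9}.
The 17 across and the 11 down share only 8, so R2C1 = 8.
R2C2 = 17 − 8 = 9 completes the 17 across.
Given what's placed, R1C1 must be 1 to fit the 4 across and 11 down.
R1C2 = 4 − 1 = 3 completes the 4 across.
R3C1 = 11 − 9 = 2 completes the 11 down.
R3C2 = 7 − 2 = 5 completes the 7 across.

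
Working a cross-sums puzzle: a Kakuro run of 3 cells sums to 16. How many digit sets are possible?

8

3 distinct digits from 1–9 sum between 6 and 24.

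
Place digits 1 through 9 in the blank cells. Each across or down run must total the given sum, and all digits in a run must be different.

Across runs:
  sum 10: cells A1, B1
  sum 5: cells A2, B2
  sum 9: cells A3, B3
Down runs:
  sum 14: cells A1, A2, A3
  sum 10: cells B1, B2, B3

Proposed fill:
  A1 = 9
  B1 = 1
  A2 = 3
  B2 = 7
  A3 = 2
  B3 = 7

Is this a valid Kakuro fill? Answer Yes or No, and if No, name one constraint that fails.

No — the down run B1–B3 sums to 15, not 10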